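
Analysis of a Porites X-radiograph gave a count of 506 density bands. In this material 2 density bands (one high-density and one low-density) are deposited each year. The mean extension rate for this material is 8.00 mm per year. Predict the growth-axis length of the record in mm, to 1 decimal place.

2024.0 mm

506 density bands at 2 per year is 506 / 2 = 253 years.
253 years at 8.00 mm/year gives 8.00 × 253 = 2024.0 mm.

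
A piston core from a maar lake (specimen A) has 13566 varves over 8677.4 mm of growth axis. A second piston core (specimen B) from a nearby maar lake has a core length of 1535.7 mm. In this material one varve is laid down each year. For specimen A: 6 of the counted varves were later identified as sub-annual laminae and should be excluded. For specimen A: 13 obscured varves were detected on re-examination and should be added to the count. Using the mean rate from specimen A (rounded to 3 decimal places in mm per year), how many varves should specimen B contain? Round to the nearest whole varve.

2403 varves

Specimen A: true varve count = 13566 − 6 + 13 = 13573.
A: 8677.4 mm over 13573 years gives 8677.4 / 13573 ≈ 0.639 mm per year.
B spans 1535.7 / 0.639 = 2403.29 years ≈ 2403 varves.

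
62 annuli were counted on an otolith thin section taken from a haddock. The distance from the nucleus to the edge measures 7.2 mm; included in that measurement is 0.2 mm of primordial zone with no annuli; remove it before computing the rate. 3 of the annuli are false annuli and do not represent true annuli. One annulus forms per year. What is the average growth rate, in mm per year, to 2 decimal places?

True annulus count = 62 − 3 = 59.
Removing the 0.2 mm offcut leaves 7.2 − 0.2 = 7.0 mm.
7.0 mm over 59 years gives 7.0 / 59 ≈ 0.12 mm per year.

0.12 mm per year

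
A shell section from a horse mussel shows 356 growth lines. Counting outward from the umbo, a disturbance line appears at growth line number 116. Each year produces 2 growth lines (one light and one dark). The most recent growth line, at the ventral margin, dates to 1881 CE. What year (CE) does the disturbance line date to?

1761 CE

Between growth line 116 and the ventral margin there are 356 − 116 = 240 growth lines.
Dividing by 2 growth lines per year: 240 / 2 = 120 years.
Counting back 120 years from 1881 CE places the disturbance line in 1881 − 120 = 1761 CE.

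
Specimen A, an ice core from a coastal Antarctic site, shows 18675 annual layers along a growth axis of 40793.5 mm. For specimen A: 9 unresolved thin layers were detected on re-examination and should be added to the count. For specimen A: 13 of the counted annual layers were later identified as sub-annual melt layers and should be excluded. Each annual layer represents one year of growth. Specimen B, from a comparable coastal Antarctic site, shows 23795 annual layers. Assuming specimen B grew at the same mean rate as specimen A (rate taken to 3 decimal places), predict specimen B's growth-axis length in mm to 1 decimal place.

Specimen A: adjusted count: 18675 − 13 + 9 = 18671 annual layers.
A: Extension rate ≈ 40793.5 / 18671 = 2.185 mm per year.
B's length ≈ 2.185 × 23795 = 51992.1 mm.

51992.1 mm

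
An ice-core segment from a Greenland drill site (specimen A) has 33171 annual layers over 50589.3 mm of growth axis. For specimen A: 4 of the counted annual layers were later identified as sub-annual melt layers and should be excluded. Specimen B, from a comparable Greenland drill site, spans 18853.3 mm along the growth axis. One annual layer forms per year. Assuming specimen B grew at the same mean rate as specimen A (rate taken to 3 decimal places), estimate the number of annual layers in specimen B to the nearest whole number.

12363 annual layers

Specimen A: after corrections the count is 33171 − 4 = 33167 annual layers.
A: Mean rate = 50589.3 mm / 33167 years ≈ 1.525 mm/year.
Specimen B: 18853.3 mm / 1.525 mm per year = 12362.82 years ≈ 12363 annual layers.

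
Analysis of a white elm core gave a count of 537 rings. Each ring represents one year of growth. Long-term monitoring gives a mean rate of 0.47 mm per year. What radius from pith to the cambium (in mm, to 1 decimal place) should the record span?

537 years of growth are recorded.
537 years at 0.47 mm/year gives 0.47 × 537 = 252.4 mm.

252.4 mm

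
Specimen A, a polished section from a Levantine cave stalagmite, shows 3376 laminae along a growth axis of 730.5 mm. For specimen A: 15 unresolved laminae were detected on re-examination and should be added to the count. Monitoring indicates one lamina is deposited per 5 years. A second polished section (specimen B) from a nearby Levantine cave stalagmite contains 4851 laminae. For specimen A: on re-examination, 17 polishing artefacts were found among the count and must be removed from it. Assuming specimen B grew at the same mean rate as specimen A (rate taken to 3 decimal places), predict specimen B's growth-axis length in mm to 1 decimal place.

1043.0 mm

Specimen A: after corrections the count is 3376 − 17 + 15 = 3374 laminae.
Specimen A: multiplying by 5 years per lamina: 3374 × 5 = 16870 years.
A: Extension rate ≈ 730.5 / 16870 = 0.043 mm per year.
Specimen B: at 5 years per lamina, 4851 × 5 = 24255 years. Length of B = 0.043 × 24255 = 1043.0 mm.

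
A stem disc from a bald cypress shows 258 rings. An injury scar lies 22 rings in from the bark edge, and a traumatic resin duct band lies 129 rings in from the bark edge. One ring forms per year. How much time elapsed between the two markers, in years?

107 years

129 − 22 = 107 rings lie between the two events.
At one ring per year, 107 years elapsed between them.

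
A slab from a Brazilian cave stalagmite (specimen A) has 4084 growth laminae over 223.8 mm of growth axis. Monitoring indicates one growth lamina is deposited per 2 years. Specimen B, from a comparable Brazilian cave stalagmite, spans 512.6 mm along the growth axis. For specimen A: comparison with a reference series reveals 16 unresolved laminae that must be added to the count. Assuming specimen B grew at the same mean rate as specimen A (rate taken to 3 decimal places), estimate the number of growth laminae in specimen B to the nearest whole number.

9493 growth laminae

Specimen A: after corrections the count is 4084 + 16 = 4100 growth laminae.
Specimen A: at 2 years per growth lamina, 4100 × 2 = 8200 years.
A: 223.8 mm over 8200 years gives 223.8 / 8200 ≈ 0.027 mm/yr.
B spans 512.6 / 0.027 = 18985.19 years; at 2 years per growth lamina that is 18985.19 / 2 ≈ 9493 growth laminae.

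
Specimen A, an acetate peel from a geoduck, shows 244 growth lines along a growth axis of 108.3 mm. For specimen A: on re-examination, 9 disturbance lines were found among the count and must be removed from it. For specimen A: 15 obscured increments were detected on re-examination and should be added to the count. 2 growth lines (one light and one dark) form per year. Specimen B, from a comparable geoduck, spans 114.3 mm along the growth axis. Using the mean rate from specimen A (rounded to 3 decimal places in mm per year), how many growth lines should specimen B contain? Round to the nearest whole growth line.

264 growth lines

Specimen A: after corrections the count is 244 − 9 + 15 = 250 growth lines.
Specimen A: 250 growth lines at 2 per year is 250 / 2 = 125 years.
A: 108.3 mm over 125 years gives 108.3 / 125 ≈ 0.866 mm per year.
Specimen B: 114.3 mm / 0.866 mm per year = 131.99 years; at 2 growth lines per year that is 131.99 × 2 ≈ 264 growth lines.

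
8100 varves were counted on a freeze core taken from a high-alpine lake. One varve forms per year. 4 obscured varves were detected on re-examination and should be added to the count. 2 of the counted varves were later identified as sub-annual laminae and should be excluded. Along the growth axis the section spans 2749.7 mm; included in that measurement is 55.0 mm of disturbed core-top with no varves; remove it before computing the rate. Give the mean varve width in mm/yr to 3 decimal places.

Correcting the raw count gives 8100 − 2 + 4 = 8102 true varves.
The growth record spans 2749.7 − 55.0 = 2694.7 mm.
Mean rate = 2694.7 mm / 8102 years ≈ 0.333 mm/yr.

0.333 mm/yr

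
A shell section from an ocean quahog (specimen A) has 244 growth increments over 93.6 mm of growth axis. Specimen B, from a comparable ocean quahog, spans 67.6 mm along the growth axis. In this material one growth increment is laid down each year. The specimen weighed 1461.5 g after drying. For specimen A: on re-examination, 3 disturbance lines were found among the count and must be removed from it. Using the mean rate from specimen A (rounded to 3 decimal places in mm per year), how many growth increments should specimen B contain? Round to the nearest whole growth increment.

174 growth increments

Specimen A: true growth increment count = 244 − 3 = 241.
A: 93.6 mm over 241 years gives 93.6 / 241 ≈ 0.388 mm/yr.
Specimen B: 67.6 mm / 0.388 mm per year = 174.23 years ≈ 174 growth increments.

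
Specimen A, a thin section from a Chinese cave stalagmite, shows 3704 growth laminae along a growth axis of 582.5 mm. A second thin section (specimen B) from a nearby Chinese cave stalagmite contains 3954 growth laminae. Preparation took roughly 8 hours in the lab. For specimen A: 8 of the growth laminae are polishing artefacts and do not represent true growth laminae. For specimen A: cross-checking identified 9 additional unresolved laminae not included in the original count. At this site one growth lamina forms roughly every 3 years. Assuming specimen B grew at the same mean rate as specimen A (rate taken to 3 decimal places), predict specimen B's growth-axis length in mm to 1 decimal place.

616.8 mm

Specimen A: true growth lamina count = 3704 − 8 + 9 = 3705.
Specimen A: 3705 growth laminae at 3 years each span 3705 × 3 = 11115 years.
A: 582.5 mm over 11115 years gives 582.5 / 11115 ≈ 0.052 mm/yr.
Specimen B: 3954 growth laminae at 3 years each span 3954 × 3 = 11862 years. For B, 0.052 mm/year × 11862 years = 616.8 mm.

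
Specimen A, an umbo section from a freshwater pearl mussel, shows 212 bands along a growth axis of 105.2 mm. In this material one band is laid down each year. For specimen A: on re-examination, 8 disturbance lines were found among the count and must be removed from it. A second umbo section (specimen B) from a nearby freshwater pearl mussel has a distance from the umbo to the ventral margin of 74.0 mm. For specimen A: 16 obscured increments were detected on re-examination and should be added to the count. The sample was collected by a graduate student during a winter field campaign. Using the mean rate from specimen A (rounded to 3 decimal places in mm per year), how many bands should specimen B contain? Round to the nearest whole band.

155 bands

Specimen A: true band count = 212 − 8 + 16 = 220.
A: 105.2 mm over 220 years gives 105.2 / 220 ≈ 0.478 mm/year.
For B, 74.0 / 0.478 = 154.81 years ≈ 155 bands.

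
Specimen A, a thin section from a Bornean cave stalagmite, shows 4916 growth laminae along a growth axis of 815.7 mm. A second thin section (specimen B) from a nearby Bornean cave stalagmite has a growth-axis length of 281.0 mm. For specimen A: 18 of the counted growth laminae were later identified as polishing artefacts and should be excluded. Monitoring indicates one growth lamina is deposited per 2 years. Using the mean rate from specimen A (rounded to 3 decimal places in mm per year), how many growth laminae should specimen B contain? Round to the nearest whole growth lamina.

Specimen A: adjusted count: 4916 − 18 = 4898 growth laminae.
Specimen A: at 2 years per growth lamina, 4898 × 2 = 9796 years.
A: Extension rate ≈ 815.7 / 9796 = 0.083 mm per year.
Specimen B: 281.0 mm / 0.083 mm per year = 3385.54 years; at 2 years per growth lamina that is 3385.54 / 2 ≈ 1693 growth laminae.

1693 growth laminae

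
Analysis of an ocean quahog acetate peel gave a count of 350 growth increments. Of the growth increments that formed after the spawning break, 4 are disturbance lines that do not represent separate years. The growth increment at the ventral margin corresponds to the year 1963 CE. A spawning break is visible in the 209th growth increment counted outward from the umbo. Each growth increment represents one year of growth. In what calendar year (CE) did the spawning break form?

1826 CE

Between growth increment 209 and the ventral margin there are 350 − 209 = 141 growth increments.
Excluding 4 false growth increments: 141 − 4 = 137.
1963 − 137 = 1826 CE.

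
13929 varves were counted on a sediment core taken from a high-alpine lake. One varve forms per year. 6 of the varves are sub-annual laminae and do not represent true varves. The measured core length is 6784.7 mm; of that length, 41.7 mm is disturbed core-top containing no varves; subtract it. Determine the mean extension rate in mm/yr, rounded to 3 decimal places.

Correcting the raw count gives 13929 − 6 = 13923 true varves.
The growth record spans 6784.7 − 41.7 = 6743.0 mm.
Mean rate = 6743.0 mm / 13923 years ≈ 0.484 mm/yr.

0.484 mm/yr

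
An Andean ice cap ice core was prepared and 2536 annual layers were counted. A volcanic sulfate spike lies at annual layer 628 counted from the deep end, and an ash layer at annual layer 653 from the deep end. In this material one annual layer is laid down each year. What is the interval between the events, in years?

653 − 628 = 25 annual layers lie between the two events.
At one annual layer per year, 25 years elapsed between them.

25 years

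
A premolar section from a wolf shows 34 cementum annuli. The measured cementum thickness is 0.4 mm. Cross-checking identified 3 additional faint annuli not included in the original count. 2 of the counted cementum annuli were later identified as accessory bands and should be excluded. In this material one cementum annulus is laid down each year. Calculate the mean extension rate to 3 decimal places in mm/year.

Correcting the raw count gives 34 − 2 + 3 = 35 true cementum annuli.
0.4 mm over 35 years gives 0.4 / 35 ≈ 0.011 mm/year.

0.011 mm/year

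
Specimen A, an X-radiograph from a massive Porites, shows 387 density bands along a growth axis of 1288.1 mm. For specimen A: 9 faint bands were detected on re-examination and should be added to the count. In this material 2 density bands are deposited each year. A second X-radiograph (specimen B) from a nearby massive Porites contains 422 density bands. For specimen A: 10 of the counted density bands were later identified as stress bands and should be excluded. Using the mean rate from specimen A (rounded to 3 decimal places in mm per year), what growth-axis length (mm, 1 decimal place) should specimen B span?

Specimen A: adjusted count: 387 − 10 + 9 = 386 density bands.
Specimen A: with 2 density bands per year, 386 / 2 = 193 years.
A: Mean rate = 1288.1 mm / 193 years ≈ 6.674 mm/year.
Specimen B: with 2 density bands per year, 422 / 2 = 211 years. B's length ≈ 6.674 × 211 = 1408.2 mm.

1408.2 mm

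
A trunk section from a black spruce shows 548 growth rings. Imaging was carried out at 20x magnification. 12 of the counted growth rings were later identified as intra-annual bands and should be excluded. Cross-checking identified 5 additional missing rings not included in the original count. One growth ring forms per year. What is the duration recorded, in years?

541 years

Adjusted count: 548 − 12 + 5 = 541 growth rings.
One growth ring per year makes the duration 541 years.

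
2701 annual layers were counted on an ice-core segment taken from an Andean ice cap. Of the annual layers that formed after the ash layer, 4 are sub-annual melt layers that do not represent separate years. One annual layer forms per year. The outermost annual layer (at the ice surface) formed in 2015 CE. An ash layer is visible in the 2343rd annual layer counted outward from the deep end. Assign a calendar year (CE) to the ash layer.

1661 CE

2701 − 2343 = 358 annual layers lie beyond the ash layer toward the ice surface.
358 − 4 false = 354 true annual layers after the ash layer.
Counting back 354 years from 2015 CE places the ash layer in 2015 − 354 = 1661 CE.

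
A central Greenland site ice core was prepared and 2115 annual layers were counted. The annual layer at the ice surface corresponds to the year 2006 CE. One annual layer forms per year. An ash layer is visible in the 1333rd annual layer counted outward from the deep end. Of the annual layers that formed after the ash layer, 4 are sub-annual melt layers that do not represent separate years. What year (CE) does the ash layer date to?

Between annual layer 1333 and the ice surface there are 2115 − 1333 = 782 annual layers.
782 − 4 false = 778 true annual layers after the ash layer.
Counting back 778 years from 2006 CE places the ash layer in 2006 − 778 = 1228 CE.

1228 CE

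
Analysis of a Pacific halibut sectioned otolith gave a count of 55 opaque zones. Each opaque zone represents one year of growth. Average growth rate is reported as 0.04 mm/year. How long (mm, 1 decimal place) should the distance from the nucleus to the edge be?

2.2 mm

55 years of growth are recorded.
Predicted length = 0.04 mm/year × 55 years = 2.2 mm.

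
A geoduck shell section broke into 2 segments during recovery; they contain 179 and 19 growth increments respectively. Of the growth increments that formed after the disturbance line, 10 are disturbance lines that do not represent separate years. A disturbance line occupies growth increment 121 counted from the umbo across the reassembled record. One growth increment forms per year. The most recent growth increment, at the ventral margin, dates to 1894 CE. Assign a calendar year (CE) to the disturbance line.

Total growth increments = 179 + 19 = 198.
Between growth increment 121 and the ventral margin there are 198 − 121 = 77 growth increments.
Excluding 10 false growth increments: 77 − 10 = 67.
The growth increment at the ventral margin is 1894 CE, so the disturbance line dates to 1894 − 67 = 1827 CE.

1827 CE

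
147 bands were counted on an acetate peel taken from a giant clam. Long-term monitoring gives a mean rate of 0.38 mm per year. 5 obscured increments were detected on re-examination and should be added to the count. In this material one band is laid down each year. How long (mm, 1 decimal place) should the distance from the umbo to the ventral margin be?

57.8 mm

Adjusted count: 147 + 5 = 152 bands.
Predicted length = 0.38 mm/year × 152 years = 57.8 mm.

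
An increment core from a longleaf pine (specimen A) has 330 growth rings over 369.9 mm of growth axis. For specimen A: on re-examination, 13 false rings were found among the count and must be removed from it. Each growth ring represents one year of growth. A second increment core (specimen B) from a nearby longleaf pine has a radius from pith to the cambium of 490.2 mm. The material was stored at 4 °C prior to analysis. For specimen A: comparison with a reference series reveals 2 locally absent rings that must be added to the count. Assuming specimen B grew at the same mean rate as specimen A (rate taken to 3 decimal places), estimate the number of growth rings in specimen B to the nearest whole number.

Specimen A: true growth ring count = 330 − 13 + 2 = 319.
A: 369.9 mm over 319 years gives 369.9 / 319 ≈ 1.160 mm/year.
Specimen B: 490.2 mm / 1.160 mm per year = 422.59 years ≈ 423 growth rings.

423 growth rings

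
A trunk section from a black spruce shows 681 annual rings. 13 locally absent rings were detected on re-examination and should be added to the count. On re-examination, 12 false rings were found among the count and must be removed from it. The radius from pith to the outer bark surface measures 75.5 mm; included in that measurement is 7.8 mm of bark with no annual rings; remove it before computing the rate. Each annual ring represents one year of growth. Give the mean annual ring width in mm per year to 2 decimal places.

Correcting the raw count gives 681 − 12 + 13 = 682 true annual rings.
Removing the 7.8 mm offcut leaves 75.5 − 7.8 = 67.7 mm.
67.7 mm over 682 years gives 67.7 / 682 ≈ 0.10 mm per year.

0.10 mm per year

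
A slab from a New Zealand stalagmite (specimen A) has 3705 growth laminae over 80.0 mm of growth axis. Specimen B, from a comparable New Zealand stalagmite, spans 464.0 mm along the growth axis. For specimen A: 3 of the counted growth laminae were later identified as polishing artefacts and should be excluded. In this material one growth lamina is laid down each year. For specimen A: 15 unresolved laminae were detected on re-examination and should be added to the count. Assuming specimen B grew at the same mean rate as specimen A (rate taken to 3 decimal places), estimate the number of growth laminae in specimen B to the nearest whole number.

21091 growth laminae

Specimen A: true growth lamina count = 3705 − 3 + 15 = 3717.
A: 80.0 mm over 3717 years gives 80.0 / 3717 ≈ 0.022 mm/yr.
For B, 464.0 / 0.022 = 21090.91 years ≈ 21091 growth laminae.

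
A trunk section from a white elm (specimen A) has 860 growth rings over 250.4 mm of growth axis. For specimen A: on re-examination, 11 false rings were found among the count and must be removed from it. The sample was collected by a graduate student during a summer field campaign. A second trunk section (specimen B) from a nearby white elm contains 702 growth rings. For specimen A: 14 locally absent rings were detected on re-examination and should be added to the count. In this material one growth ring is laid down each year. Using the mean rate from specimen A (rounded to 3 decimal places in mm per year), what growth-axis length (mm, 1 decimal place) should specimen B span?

Specimen A: adjusted count: 860 − 11 + 14 = 863 growth rings.
A: 250.4 mm over 863 years gives 250.4 / 863 ≈ 0.290 mm per year.
Length of B = 0.290 × 702 = 203.6 mm.

203.6 mm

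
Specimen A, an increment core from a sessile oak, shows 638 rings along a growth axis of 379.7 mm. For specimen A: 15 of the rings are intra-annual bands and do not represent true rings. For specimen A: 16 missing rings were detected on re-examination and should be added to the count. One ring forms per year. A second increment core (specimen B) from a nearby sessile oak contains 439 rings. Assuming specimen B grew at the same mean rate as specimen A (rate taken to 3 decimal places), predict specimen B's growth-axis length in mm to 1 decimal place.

260.8 mm

Specimen A: true ring count = 638 − 15 + 16 = 639.
A: 379.7 mm over 639 years gives 379.7 / 639 ≈ 0.594 mm per year.
Length of B = 0.594 × 439 = 260.8 mm.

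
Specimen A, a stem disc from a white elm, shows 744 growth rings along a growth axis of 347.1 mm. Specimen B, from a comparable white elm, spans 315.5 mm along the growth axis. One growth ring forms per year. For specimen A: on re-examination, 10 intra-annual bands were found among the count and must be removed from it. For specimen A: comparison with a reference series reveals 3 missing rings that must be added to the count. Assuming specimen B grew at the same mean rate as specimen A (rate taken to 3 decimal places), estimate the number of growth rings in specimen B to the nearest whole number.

Specimen A: correcting the raw count gives 744 − 10 + 3 = 737 true growth rings.
A: Mean rate = 347.1 mm / 737 years ≈ 0.471 mm/yr.
B spans 315.5 / 0.471 = 669.85 years ≈ 670 growth rings.

670 growth rings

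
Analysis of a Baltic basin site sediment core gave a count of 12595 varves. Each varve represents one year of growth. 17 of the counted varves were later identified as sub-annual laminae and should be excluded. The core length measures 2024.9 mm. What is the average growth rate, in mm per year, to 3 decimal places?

True varve count = 12595 − 17 = 12578.
Extension rate ≈ 2024.9 / 12578 = 0.161 mm per year.

0.161 mm per year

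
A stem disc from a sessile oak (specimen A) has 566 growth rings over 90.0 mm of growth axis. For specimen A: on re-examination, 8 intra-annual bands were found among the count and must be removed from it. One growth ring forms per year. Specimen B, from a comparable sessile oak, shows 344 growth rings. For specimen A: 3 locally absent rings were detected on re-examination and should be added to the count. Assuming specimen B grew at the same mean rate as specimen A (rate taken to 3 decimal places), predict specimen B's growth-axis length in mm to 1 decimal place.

Specimen A: adjusted count: 566 − 8 + 3 = 561 growth rings.
A: 90.0 mm over 561 years gives 90.0 / 561 ≈ 0.160 mm per year.
For B, 0.160 mm/year × 344 years = 55.0 mm.

55.0 mm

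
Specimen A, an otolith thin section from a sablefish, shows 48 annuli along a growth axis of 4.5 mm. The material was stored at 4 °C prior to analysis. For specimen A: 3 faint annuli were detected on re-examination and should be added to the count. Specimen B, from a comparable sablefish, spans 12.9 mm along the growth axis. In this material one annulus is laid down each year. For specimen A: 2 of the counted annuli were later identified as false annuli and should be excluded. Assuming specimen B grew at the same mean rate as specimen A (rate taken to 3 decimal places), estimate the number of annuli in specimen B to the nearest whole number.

140 annuli

Specimen A: adjusted count: 48 − 2 + 3 = 49 annuli.
A: 4.5 mm over 49 years gives 4.5 / 49 ≈ 0.092 mm/year.
Specimen B: 12.9 mm / 0.092 mm per year = 140.22 years ≈ 140 annuli.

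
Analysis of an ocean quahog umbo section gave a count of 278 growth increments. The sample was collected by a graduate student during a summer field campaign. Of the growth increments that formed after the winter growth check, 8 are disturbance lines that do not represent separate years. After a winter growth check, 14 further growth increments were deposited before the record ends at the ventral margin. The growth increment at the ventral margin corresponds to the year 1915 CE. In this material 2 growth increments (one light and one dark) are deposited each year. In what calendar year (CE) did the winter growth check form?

14 growth increments post-date the winter growth check.
14 − 8 false = 6 true growth increments after the winter growth check.
6 growth increments at 2 per year is 6 / 2 = 3 years.
The growth increment at the ventral margin is 1915 CE, so the winter growth check dates to 1915 − 3 = 1912 CE.

1912 CE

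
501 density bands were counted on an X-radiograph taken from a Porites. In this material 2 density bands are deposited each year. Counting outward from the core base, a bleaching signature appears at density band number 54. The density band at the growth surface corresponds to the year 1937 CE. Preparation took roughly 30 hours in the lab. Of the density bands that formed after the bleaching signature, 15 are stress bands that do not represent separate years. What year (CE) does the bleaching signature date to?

Between density band 54 and the growth surface there are 501 − 54 = 447 density bands.
Excluding 15 false density bands: 447 − 15 = 432.
Dividing by 2 density bands per year: 432 / 2 = 216 years.
1937 − 216 = 1721 CE.

1721 CE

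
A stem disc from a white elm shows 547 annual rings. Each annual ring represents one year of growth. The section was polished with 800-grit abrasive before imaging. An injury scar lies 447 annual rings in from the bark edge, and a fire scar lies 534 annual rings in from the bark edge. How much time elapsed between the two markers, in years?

87 years

534 − 447 = 87 annual rings lie between the two events.
At one annual ring per year, 87 years elapsed between them.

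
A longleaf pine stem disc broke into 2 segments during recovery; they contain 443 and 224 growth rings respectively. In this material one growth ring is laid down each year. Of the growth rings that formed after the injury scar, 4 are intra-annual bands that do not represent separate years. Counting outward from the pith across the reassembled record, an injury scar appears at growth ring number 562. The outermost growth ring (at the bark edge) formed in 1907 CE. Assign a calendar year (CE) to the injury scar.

Total growth rings = 443 + 224 = 667.
Between growth ring 562 and the bark edge there are 667 − 562 = 105 growth rings.
Excluding 4 false growth rings: 105 − 4 = 101.
Counting back 101 years from 1907 CE places the injury scar in 1907 − 101 = 1806 CE.

1806 CE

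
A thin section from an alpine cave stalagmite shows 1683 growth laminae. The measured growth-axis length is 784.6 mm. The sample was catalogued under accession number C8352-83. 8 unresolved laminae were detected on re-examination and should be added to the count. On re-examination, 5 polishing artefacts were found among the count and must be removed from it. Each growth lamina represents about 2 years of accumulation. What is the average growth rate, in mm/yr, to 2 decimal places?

0.23 mm/yr

Correcting the raw count gives 1683 − 5 + 8 = 1686 true growth laminae.
Multiplying by 2 years per growth lamina: 1686 × 2 = 3372 years.
Mean rate = 784.6 mm / 3372 years ≈ 0.23 mm/yr.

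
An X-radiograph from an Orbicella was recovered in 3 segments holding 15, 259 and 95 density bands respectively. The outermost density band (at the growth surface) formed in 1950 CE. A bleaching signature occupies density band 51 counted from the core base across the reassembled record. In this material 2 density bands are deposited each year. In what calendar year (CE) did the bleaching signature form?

1791 CE

Total density bands = 15 + 259 + 95 = 369.
369 − 51 = 318 density bands lie beyond the bleaching signature toward the growth surface.
318 density bands at 2 per year is 318 / 2 = 159 years.
1950 − 159 = 1791 CE.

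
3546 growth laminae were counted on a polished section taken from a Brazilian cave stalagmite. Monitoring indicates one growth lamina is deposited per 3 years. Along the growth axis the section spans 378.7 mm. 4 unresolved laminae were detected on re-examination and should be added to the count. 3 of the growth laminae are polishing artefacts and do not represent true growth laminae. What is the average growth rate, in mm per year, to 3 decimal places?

0.036 mm per year

After corrections the count is 3546 − 3 + 4 = 3547 growth laminae.
At 3 years per growth lamina, 3547 × 3 = 10641 years.
Mean rate = 378.7 mm / 10641 years ≈ 0.036 mm per year.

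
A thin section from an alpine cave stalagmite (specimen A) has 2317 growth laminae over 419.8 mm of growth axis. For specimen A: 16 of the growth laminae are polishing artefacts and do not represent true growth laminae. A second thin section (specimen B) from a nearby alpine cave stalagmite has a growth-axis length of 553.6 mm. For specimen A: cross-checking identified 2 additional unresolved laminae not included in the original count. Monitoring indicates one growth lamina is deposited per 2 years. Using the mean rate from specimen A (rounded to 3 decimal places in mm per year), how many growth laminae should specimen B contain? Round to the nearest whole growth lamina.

Specimen A: adjusted count: 2317 − 16 + 2 = 2303 growth laminae.
Specimen A: at 2 years per growth lamina, 2303 × 2 = 4606 years.
A: Extension rate ≈ 419.8 / 4606 = 0.091 mm per year.
B spans 553.6 / 0.091 = 6083.52 years; at 2 years per growth lamina that is 6083.52 / 2 ≈ 3042 growth laminae.

3042 growth laminae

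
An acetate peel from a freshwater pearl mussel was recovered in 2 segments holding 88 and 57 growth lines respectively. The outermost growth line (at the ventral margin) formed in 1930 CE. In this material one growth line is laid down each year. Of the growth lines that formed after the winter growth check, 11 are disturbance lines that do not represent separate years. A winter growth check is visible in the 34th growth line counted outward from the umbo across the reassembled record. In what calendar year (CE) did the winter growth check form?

1830 CE

Total growth lines = 88 + 57 = 145.
The winter growth check sits at growth line 34 from the umbo, so 145 − 34 = 111 growth lines formed after it.
Removing the 11 false growth lines leaves 111 − 11 = 100 true growth lines beyond the winter growth check.
Counting back 100 years from 1930 CE places the winter growth check in 1930 − 100 = 1830 CE.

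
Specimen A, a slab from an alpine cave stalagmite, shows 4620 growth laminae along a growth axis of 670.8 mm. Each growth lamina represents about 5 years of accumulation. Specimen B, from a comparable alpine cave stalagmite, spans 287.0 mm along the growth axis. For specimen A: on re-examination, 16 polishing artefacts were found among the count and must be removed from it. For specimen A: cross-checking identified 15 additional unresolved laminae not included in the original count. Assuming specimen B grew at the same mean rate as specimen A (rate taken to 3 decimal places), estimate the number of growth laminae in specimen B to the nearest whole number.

Specimen A: correcting the raw count gives 4620 − 16 + 15 = 4619 true growth laminae.
Specimen A: at 5 years per growth lamina, 4619 × 5 = 23095 years.
A: Extension rate ≈ 670.8 / 23095 = 0.029 mm per year.
B spans 287.0 / 0.029 = 9896.55 years; at 5 years per growth lamina that is 9896.55 / 5 ≈ 1979 growth laminae.

1979 growth laminae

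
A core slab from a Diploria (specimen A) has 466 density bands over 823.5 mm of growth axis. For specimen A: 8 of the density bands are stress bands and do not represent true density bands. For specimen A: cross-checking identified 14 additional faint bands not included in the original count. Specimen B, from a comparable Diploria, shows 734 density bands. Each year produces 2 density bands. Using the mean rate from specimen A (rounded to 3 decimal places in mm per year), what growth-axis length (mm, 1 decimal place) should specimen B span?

Specimen A: correcting the raw count gives 466 − 8 + 14 = 472 true density bands.
Specimen A: with 2 density bands per year, 472 / 2 = 236 years.
A: 823.5 mm over 236 years gives 823.5 / 236 ≈ 3.489 mm per year.
Specimen B: with 2 density bands per year, 734 / 2 = 367 years. B's length ≈ 3.489 × 367 = 1280.5 mm.

1280.5 mm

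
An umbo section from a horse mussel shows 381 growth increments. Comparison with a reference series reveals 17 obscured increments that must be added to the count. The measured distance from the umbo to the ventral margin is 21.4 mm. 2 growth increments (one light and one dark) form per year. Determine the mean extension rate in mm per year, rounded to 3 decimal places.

True growth increment count = 381 + 17 = 398.
398 growth increments at 2 per year is 398 / 2 = 199 years.
Extension rate ≈ 21.4 / 199 = 0.108 mm per year.

0.108 mm per year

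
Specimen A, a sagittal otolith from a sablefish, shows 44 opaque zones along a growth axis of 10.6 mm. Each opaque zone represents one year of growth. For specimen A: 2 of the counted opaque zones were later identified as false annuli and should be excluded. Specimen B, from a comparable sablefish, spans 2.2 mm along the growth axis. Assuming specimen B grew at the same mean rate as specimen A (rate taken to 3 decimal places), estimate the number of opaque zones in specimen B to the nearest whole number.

9 opaque zones

Specimen A: true opaque zone count = 44 − 2 = 42.
A: Extension rate ≈ 10.6 / 42 = 0.252 mm/year.
Specimen B: 2.2 mm / 0.252 mm per year = 8.73 years ≈ 9 opaque zones.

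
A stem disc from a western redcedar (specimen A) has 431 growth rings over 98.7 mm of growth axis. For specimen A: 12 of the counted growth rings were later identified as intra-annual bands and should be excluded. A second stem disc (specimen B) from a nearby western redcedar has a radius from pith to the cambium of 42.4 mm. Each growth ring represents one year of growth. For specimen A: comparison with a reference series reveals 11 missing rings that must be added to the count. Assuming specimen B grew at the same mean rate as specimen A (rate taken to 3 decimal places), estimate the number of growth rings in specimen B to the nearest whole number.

Specimen A: after corrections the count is 431 − 12 + 11 = 430 growth rings.
A: Mean rate = 98.7 mm / 430 years ≈ 0.230 mm/year.
Specimen B: 42.4 mm / 0.230 mm per year = 184.35 years ≈ 184 growth rings.

184 growth rings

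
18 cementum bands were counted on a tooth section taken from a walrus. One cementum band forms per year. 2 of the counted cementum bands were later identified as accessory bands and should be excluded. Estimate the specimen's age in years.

Adjusted count: 18 − 2 = 16 cementum bands.
With a one-to-one cementum band periodicity this is 16 years.

16 years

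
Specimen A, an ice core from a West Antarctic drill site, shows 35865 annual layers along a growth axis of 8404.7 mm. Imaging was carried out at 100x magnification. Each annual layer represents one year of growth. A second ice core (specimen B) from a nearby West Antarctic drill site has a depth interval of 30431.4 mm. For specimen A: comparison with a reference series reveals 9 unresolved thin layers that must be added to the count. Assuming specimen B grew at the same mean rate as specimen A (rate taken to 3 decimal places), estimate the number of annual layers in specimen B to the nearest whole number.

Specimen A: adjusted count: 35865 + 9 = 35874 annual layers.
A: Mean rate = 8404.7 mm / 35874 years ≈ 0.234 mm/yr.
Specimen B: 30431.4 mm / 0.234 mm per year = 130048.72 years ≈ 130049 annual layers.

130049 annual layers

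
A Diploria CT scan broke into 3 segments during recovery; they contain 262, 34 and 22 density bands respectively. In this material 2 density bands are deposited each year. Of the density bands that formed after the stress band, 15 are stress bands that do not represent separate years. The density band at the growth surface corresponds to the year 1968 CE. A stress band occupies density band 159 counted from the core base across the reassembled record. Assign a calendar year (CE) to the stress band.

Total density bands = 262 + 34 + 22 = 318.
The stress band sits at density band 159 from the core base, so 318 − 159 = 159 density bands formed after it.
159 − 15 false = 144 true density bands after the stress band.
With 2 density bands per year, 144 / 2 = 72 years.
The density band at the growth surface is 1968 CE, so the stress band dates to 1968 − 72 = 1896 CE.

1896 CE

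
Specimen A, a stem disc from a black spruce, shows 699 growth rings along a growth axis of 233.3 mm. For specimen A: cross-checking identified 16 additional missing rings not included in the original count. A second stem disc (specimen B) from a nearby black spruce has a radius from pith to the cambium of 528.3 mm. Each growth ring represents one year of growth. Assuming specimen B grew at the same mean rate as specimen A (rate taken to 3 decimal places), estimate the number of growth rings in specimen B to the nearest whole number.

Specimen A: adjusted count: 699 + 16 = 715 growth rings.
A: Extension rate ≈ 233.3 / 715 = 0.326 mm/yr.
B spans 528.3 / 0.326 = 1620.55 years ≈ 1621 growth rings.

1621 growth rings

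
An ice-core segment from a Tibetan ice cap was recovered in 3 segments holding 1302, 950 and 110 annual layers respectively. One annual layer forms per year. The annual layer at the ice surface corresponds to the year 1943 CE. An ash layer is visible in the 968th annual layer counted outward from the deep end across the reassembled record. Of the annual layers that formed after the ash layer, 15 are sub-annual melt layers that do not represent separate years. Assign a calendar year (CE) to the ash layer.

Total annual layers = 1302 + 950 + 110 = 2362.
Between annual layer 968 and the ice surface there are 2362 − 968 = 1394 annual layers.
Excluding 15 false annual layers: 1394 − 15 = 1379.
1943 − 1379 = 564 CE.

564 CE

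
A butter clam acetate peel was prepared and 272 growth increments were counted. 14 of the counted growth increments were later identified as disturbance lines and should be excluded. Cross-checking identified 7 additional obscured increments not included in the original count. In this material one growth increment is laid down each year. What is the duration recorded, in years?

Adjusted count: 272 − 14 + 7 = 265 growth increments.
At one growth increment per year, that is 265 years.

265 years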